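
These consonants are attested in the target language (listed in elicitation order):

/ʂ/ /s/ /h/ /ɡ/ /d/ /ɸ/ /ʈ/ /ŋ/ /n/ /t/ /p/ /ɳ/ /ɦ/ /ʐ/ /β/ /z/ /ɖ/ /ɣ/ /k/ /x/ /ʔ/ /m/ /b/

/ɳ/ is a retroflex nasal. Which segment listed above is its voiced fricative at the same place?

The voiced fricative at the same place is a voiced retroflex fricative — in this inventory, /ʐ/.

/ʐ/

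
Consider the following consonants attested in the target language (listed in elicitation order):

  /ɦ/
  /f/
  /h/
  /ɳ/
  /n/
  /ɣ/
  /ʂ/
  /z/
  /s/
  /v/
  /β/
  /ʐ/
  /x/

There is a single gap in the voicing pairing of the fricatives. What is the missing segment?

/ɸ/

place of articulation  voiceless  voiced  
bilabial          —         β       
labiodental       f         v       
alveolar          s         z       
retroflex         ʂ         ʐ       
velar             x         ɣ       
glottal           h         ɦ       
The bilabial row has no voiceless member, so the gap is the voiceless bilabial fricative /ɸ/.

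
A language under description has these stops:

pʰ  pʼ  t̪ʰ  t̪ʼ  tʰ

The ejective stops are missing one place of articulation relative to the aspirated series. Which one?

alveolar

place of articulation  aspirated  ejective
bilabial          pʰ        pʼ      
dental            t̪ʰ       t̪ʼ     
alveolar          tʰ        —       
Every place of articulation has an ejective member except alveolar, where /tʼ/ would be expected.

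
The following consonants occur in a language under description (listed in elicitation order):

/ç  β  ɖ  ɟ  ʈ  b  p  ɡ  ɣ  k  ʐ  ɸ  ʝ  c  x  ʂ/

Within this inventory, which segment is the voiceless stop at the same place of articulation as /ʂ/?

/ʈ/

/ʂ/ is a voiceless retroflex fricative.
The voiceless stop at the same place is a voiceless retroflex stop — in this inventory, /ʈ/.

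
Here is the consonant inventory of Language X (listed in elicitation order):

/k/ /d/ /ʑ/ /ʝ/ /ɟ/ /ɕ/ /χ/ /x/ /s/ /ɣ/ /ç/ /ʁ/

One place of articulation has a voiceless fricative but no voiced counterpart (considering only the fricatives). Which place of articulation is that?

place of articulation  voiceless  voiced  
alveolar          s         —       
alveolo-palatal   ɕ         ʑ       
palatal           ç         ʝ       
velar             x         ɣ       
uvular            χ         ʁ       
Every place of articulation has a voiced member except alveolar, where /z/ would be expected.

alveolar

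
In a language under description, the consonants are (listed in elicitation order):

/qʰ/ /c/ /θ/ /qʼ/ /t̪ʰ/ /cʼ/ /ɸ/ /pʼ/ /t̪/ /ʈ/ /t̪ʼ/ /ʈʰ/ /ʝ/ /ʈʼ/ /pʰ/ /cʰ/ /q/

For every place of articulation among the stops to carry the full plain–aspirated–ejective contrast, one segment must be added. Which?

bilabial: plain —, aspirated /pʰ/, ejective /pʼ/.
dental: plain /t̪/, aspirated /t̪ʰ/, ejective /t̪ʼ/.
retroflex: plain /ʈ/, aspirated /ʈʰ/, ejective /ʈʼ/.
palatal: plain /c/, aspirated /cʰ/, ejective /cʼ/.
uvular: plain /q/, aspirated /qʰ/, ejective /qʼ/.
The bilabial row has no plain member, so the gap is the plain bilabial stop /p/.

/p/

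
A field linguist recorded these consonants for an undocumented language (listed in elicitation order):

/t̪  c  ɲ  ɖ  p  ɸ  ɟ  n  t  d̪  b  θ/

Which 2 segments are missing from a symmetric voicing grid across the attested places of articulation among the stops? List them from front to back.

place of articulation  voiceless  voiced  
bilabial          p         b       
dental            t̪        d̪      
alveolar          t         —       
retroflex         —         ɖ       
palatal           c         ɟ       
Gaps, from front to back: alveolar lacks voiced (/d/); retroflex lacks voiceless (/ʈ/).

/d/, /ʈ/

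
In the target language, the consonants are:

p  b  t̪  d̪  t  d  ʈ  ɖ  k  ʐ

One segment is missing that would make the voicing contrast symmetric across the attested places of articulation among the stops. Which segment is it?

bilabial: voiceless /p/, voiced /b/.
dental: voiceless /t̪/, voiced /d̪/.
alveolar: voiceless /t/, voiced /d/.
retroflex: voiceless /ʈ/, voiced /ɖ/.
velar: voiceless /k/, voiced —.
The velar row has no voiced member, so the gap is the voiced velar stop /ɡ/.

/ɡ/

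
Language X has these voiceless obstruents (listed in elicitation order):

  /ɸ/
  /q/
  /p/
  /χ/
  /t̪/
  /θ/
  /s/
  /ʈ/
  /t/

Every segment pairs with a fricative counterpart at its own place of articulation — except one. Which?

/ʈ/

Bilabial: /p/ ~ /ɸ/
Dental: /t̪/ ~ /θ/
Alveolar: /t/ ~ /s/
Uvular: /q/ ~ /χ/
Retroflex: only /ʈ/ (stop); no fricative partner.
So /ʈ/ is the unpaired segment.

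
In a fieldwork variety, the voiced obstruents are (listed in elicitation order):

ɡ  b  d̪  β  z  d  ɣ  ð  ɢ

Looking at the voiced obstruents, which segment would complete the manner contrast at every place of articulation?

/ʁ/

Stop: /b/ (bilabial), /d̪/ (dental), /d/ (alveolar), /ɡ/ (velar), /ɢ/ (uvular).
Fricative: /β/ (bilabial), /ð/ (dental), /z/ (alveolar), /ɣ/ (velar).
The uvular row has no fricative member, so the gap is the uvular fricative /ʁ/.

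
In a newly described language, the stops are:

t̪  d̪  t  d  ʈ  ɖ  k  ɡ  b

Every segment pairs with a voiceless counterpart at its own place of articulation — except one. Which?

Dental: /t̪/ ~ /d̪/
Alveolar: /t/ ~ /d/
Retroflex: /ʈ/ ~ /ɖ/
Velar: /k/ ~ /ɡ/
Bilabial: only /b/ (voiced); no voiceless partner.
So /b/ is the unpaired segment.

/b/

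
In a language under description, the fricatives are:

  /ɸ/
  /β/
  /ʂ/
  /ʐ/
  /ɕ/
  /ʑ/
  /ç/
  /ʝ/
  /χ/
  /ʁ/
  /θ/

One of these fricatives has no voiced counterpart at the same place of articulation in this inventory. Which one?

/θ/

Bilabial: /ɸ/ ~ /β/
Retroflex: /ʂ/ ~ /ʐ/
Alveolo-palatal: /ɕ/ ~ /ʑ/
Palatal: /ç/ ~ /ʝ/
Uvular: /χ/ ~ /ʁ/
Dental: only /θ/ (voiceless); no voiced partner.
So /θ/ is the unpaired segment.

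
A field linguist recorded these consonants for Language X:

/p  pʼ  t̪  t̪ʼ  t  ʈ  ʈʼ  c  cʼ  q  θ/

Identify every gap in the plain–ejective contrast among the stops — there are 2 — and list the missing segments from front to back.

/tʼ/, /qʼ/

place of articulation  plain     ejective
bilabial          p         pʼ      
dental            t̪        t̪ʼ     
alveolar          t         —       
retroflex         ʈ         ʈʼ      
palatal           c         cʼ      
uvular            q         —       
Gaps, from front to back: alveolar lacks ejective (/tʼ/); uvular lacks ejective (/qʼ/).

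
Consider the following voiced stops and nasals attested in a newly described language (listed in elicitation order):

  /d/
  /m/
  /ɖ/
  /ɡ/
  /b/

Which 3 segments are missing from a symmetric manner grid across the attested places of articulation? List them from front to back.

bilabial: oral stop /b/, nasal /m/.
alveolar: oral stop /d/, nasal —.
retroflex: oral stop /ɖ/, nasal —.
velar: oral stop /ɡ/, nasal —.
Gaps, from front to back: alveolar lacks nasal (/n/); retroflex lacks nasal (/ɳ/); velar lacks nasal (/ŋ/).

/n/, /ɳ/, /ŋ/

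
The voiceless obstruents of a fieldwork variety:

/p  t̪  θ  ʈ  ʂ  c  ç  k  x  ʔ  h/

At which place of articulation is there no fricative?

bilabial

Stop: /p/ (bilabial), /t̪/ (dental), /ʈ/ (retroflex), /c/ (palatal), /k/ (velar), /ʔ/ (glottal).
Fricative: /θ/ (dental), /ʂ/ (retroflex), /ç/ (palatal), /x/ (velar), /h/ (glottal).
Every place of articulation has a fricative member except bilabial, where /ɸ/ would be expected.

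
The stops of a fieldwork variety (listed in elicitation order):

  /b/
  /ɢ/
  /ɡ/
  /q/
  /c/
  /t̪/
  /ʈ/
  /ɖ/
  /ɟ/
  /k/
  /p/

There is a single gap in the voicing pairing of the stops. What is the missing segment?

/d̪/

bilabial: voiceless /p/, voiced /b/.
dental: voiceless /t̪/, voiced —.
retroflex: voiceless /ʈ/, voiced /ɖ/.
palatal: voiceless /c/, voiced /ɟ/.
velar: voiceless /k/, voiced /ɡ/.
uvular: voiceless /q/, voiced /ɢ/.
The dental row has no voiced member, so the gap is the voiced dental stop /d̪/.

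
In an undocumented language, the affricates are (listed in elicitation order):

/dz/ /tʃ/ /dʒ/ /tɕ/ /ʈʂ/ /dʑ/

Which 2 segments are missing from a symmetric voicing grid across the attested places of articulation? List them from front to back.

alveolar: voiceless —, voiced /dz/.
postalveolar: voiceless /tʃ/, voiced /dʒ/.
retroflex: voiceless /ʈʂ/, voiced —.
alveolo-palatal: voiceless /tɕ/, voiced /dʑ/.
Gaps, from front to back: alveolar lacks voiceless (/ts/); retroflex lacks voiced (/ɖʐ/).

/ts/, /ɖʐ/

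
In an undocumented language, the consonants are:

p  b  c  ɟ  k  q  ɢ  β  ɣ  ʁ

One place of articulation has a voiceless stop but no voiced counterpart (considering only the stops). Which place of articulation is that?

velar

bilabial: voiceless /p/, voiced /b/.
palatal: voiceless /c/, voiced /ɟ/.
velar: voiceless /k/, voiced —.
uvular: voiceless /q/, voiced /ɢ/.
Every place of articulation has a voiced member except velar, where /ɡ/ would be expected.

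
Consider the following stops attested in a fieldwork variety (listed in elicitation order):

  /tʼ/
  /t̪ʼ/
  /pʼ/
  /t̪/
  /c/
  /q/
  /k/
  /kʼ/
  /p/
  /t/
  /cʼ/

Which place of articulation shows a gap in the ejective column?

uvular

place of articulation  plain     ejective
bilabial          p         pʼ      
dental            t̪        t̪ʼ     
alveolar          t         tʼ      
palatal           c         cʼ      
velar             k         kʼ      
uvular            q         —       
Every place of articulation has an ejective member except uvular, where /qʼ/ would be expected.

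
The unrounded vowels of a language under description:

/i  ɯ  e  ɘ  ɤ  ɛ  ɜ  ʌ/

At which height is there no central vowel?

Front: /i/ (high), /e/ (high-mid), /ɛ/ (low-mid).
Central: /ɘ/ (high-mid), /ɜ/ (low-mid).
Back: /ɯ/ (high), /ɤ/ (high-mid), /ʌ/ (low-mid).
Every height has a central member except high, where /ɨ/ would be expected.

high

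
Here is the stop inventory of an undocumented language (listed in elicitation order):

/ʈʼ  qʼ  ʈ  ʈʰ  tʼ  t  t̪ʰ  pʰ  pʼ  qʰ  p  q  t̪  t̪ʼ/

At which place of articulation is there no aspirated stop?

alveolar

Plain: /p/ (bilabial), /t̪/ (dental), /t/ (alveolar), /ʈ/ (retroflex), /q/ (uvular).
Aspirated: /pʰ/ (bilabial), /t̪ʰ/ (dental), /ʈʰ/ (retroflex), /qʰ/ (uvular).
Ejective: /pʼ/ (bilabial), /t̪ʼ/ (dental), /tʼ/ (alveolar), /ʈʼ/ (retroflex), /qʼ/ (uvular).
Every place of articulation has an aspirated member except alveolar, where /tʰ/ would be expected.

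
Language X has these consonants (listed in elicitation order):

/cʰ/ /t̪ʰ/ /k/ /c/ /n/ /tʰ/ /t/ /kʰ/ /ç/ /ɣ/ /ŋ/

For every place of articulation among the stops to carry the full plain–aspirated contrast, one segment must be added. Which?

place of articulation  plain     aspirated
dental            —         t̪ʰ     
alveolar          t         tʰ      
palatal           c         cʰ      
velar             k         kʰ      
The dental row has no plain member, so the gap is the plain dental stop /t̪/.

/t̪/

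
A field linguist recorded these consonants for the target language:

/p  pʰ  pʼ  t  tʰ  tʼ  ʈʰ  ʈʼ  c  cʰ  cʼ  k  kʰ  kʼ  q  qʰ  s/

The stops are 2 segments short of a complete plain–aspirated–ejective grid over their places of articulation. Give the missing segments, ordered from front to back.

bilabial: plain /p/, aspirated /pʰ/, ejective /pʼ/.
alveolar: plain /t/, aspirated /tʰ/, ejective /tʼ/.
retroflex: plain —, aspirated /ʈʰ/, ejective /ʈʼ/.
palatal: plain /c/, aspirated /cʰ/, ejective /cʼ/.
velar: plain /k/, aspirated /kʰ/, ejective /kʼ/.
uvular: plain /q/, aspirated /qʰ/, ejective —.
Gaps, from front to back: retroflex lacks plain (/ʈ/); uvular lacks ejective (/qʼ/).

/ʈ/, /qʼ/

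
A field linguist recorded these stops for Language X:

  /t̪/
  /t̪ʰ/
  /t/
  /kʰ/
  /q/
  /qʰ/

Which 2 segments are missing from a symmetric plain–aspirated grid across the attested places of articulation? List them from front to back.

Plain: /t̪/ (dental), /t/ (alveolar), /q/ (uvular).
Aspirated: /t̪ʰ/ (dental), /kʰ/ (velar), /qʰ/ (uvular).
Gaps, from front to back: alveolar lacks aspirated (/tʰ/); velar lacks plain (/k/).

/tʰ/, /k/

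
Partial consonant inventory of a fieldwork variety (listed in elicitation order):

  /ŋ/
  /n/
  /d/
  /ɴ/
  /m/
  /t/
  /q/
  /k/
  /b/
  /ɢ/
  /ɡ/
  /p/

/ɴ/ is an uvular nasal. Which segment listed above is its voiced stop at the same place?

The voiced stop at the same place is a voiced uvular stop — in this inventory, /ɢ/.

/ɢ/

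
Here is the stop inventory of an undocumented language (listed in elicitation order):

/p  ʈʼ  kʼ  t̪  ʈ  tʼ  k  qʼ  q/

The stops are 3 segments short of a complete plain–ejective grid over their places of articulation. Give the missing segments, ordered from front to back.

/pʼ/, /t̪ʼ/, /t/

place of articulation  plain     ejective
bilabial          p         —       
dental            t̪        —       
alveolar          —         tʼ      
retroflex         ʈ         ʈʼ      
velar             k         kʼ      
uvular            q         qʼ      
Gaps, from front to back: bilabial lacks ejective (/pʼ/); dental lacks ejective (/t̪ʼ/); alveolar lacks plain (/t/).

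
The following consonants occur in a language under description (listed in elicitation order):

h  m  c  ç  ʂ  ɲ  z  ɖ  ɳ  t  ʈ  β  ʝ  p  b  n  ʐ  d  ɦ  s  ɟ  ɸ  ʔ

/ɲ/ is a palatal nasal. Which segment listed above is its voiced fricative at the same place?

The voiced fricative at the same place is a voiced palatal fricative — in this inventory, /ʝ/.

/ʝ/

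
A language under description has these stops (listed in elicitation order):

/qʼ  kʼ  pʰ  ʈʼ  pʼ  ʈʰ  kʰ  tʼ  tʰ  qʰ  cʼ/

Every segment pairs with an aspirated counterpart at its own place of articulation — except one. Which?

/cʼ/

Bilabial: /pʰ/ ~ /pʼ/
Alveolar: /tʰ/ ~ /tʼ/
Retroflex: /ʈʰ/ ~ /ʈʼ/
Velar: /kʰ/ ~ /kʼ/
Uvular: /qʰ/ ~ /qʼ/
Palatal: only /cʼ/ (ejective); no aspirated partner.
So /cʼ/ is the unpaired segment.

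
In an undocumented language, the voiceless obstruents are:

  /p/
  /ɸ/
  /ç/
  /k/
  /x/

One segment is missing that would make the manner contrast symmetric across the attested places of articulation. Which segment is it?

place of articulation  stop      fricative
bilabial          p         ɸ       
palatal           —         ç       
velar             k         x       
The palatal row has no stop member, so the gap is the palatal stop /c/.

/c/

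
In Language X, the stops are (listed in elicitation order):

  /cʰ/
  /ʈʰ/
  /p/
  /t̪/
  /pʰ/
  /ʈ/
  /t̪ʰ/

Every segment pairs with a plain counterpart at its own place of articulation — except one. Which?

Bilabial: /p/ ~ /pʰ/
Dental: /t̪/ ~ /t̪ʰ/
Retroflex: /ʈ/ ~ /ʈʰ/
Palatal: only /cʰ/ (aspirated); no plain partner.
So /cʰ/ is the unpaired segment.

/cʰ/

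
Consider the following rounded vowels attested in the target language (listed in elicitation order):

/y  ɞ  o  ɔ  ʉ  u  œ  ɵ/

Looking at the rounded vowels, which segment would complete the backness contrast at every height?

/ø/

Front: /y/ (high), /œ/ (low-mid).
Central: /ʉ/ (high), /ɵ/ (high-mid), /ɞ/ (low-mid).
Back: /u/ (high), /o/ (high-mid), /ɔ/ (low-mid).
The high-mid row has no front member, so the gap is the high-mid front rounded vowel /ø/.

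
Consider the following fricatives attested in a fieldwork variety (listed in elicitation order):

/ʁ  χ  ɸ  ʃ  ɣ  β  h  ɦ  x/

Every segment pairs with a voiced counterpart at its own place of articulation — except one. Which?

Bilabial: /ɸ/ ~ /β/
Velar: /x/ ~ /ɣ/
Uvular: /χ/ ~ /ʁ/
Glottal: /h/ ~ /ɦ/
Postalveolar: only /ʃ/ (voiceless); no voiced partner.
So /ʃ/ is the unpaired segment.

/ʃ/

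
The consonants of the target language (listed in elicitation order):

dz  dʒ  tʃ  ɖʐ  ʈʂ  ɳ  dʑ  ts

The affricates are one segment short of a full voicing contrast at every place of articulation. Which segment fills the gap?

place of articulation  voiceless  voiced  
alveolar          ts        dz      
postalveolar      tʃ        dʒ      
retroflex         ʈʂ        ɖʐ      
alveolo-palatal   —         dʑ      
The alveolo-palatal row has no voiceless member, so the gap is the voiceless alveolo-palatal affricate /tɕ/.

/tɕ/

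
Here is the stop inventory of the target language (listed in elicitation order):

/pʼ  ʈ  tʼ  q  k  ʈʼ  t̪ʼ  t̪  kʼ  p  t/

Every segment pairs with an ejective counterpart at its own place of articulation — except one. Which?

Bilabial: /p/ ~ /pʼ/
Dental: /t̪/ ~ /t̪ʼ/
Alveolar: /t/ ~ /tʼ/
Retroflex: /ʈ/ ~ /ʈʼ/
Velar: /k/ ~ /kʼ/
Uvular: only /q/ (plain); no ejective partner.
So /q/ is the unpaired segment.

/q/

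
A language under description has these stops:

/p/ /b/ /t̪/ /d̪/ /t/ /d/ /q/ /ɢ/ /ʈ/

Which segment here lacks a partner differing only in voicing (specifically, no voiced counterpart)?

Bilabial: /p/ ~ /b/
Dental: /t̪/ ~ /d̪/
Alveolar: /t/ ~ /d/
Uvular: /q/ ~ /ɢ/
Retroflex: only /ʈ/ (voiceless); no voiced partner.
So /ʈ/ is the unpaired segment.

/ʈ/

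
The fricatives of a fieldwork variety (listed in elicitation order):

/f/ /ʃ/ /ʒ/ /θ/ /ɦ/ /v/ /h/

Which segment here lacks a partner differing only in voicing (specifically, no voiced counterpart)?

Labiodental: /f/ ~ /v/
Postalveolar: /ʃ/ ~ /ʒ/
Glottal: /h/ ~ /ɦ/
Dental: only /θ/ (voiceless); no voiced partner.
So /θ/ is the unpaired segment.

/θ/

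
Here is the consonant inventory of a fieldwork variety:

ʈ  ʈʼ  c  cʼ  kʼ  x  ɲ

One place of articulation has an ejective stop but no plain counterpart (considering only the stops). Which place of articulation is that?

velar

retroflex: plain /ʈ/, ejective /ʈʼ/.
palatal: plain /c/, ejective /cʼ/.
velar: plain —, ejective /kʼ/.
Every place of articulation has a plain member except velar, where /k/ would be expected.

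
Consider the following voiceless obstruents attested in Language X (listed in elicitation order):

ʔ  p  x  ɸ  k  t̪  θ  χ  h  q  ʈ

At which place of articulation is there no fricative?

retroflex

Stop: /p/ (bilabial), /t̪/ (dental), /ʈ/ (retroflex), /k/ (velar), /q/ (uvular), /ʔ/ (glottal).
Fricative: /ɸ/ (bilabial), /θ/ (dental), /x/ (velar), /χ/ (uvular), /h/ (glottal).
Every place of articulation has a fricative member except retroflex, where /ʂ/ would be expected.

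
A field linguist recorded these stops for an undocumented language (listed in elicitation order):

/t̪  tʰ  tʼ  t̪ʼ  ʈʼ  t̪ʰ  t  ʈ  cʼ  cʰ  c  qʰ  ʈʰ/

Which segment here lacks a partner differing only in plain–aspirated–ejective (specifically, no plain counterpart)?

/qʰ/

Dental: /t̪/ ~ /t̪ʰ/ ~ /t̪ʼ/
Alveolar: /t/ ~ /tʰ/ ~ /tʼ/
Retroflex: /ʈ/ ~ /ʈʰ/ ~ /ʈʼ/
Palatal: /c/ ~ /cʰ/ ~ /cʼ/
Uvular: only /qʰ/ (aspirated); no plain partner.
So /qʰ/ is the unpaired segment.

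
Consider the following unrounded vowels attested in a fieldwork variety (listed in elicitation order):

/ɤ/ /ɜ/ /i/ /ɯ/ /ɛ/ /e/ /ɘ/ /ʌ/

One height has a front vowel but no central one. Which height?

high

Front: /i/ (high), /e/ (high-mid), /ɛ/ (low-mid).
Central: /ɘ/ (high-mid), /ɜ/ (low-mid).
Back: /ɯ/ (high), /ɤ/ (high-mid), /ʌ/ (low-mid).
Every height has a central member except high, where /ɨ/ would be expected.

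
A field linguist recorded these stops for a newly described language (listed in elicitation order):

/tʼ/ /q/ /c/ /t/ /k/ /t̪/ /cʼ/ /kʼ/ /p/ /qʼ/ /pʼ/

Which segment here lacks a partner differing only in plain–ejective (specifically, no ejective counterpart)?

Bilabial: /p/ ~ /pʼ/
Alveolar: /t/ ~ /tʼ/
Palatal: /c/ ~ /cʼ/
Velar: /k/ ~ /kʼ/
Uvular: /q/ ~ /qʼ/
Dental: only /t̪/ (plain); no ejective partner.
So /t̪/ is the unpaired segment.

/t̪/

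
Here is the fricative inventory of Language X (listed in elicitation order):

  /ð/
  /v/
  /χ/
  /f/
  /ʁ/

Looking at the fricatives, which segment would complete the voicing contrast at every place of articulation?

/θ/

labiodental: voiceless /f/, voiced /v/.
dental: voiceless —, voiced /ð/.
uvular: voiceless /χ/, voiced /ʁ/.
The dental row has no voiceless member, so the gap is the voiceless dental fricative /θ/.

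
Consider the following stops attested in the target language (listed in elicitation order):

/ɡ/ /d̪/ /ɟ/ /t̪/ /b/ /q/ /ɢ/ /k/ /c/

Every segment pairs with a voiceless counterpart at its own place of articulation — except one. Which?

Dental: /t̪/ ~ /d̪/
Palatal: /c/ ~ /ɟ/
Velar: /k/ ~ /ɡ/
Uvular: /q/ ~ /ɢ/
Bilabial: only /b/ (voiced); no voiceless partner.
So /b/ is the unpaired segment.

/b/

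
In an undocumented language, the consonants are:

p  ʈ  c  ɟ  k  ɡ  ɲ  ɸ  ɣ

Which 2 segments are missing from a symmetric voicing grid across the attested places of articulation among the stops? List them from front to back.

place of articulation  voiceless  voiced  
bilabial          p         —       
retroflex         ʈ         —       
palatal           c         ɟ       
velar             k         ɡ       
Gaps, from front to back: bilabial lacks voiced (/b/); retroflex lacks voiced (/ɖ/).

/b/, /ɖ/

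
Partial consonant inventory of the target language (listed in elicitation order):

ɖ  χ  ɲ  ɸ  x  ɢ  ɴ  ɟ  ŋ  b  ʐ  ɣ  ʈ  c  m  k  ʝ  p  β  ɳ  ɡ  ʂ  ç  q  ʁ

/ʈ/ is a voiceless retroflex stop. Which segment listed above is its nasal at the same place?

/ɳ/

The nasal at the same place is a retroflex nasal — in this inventory, /ɳ/.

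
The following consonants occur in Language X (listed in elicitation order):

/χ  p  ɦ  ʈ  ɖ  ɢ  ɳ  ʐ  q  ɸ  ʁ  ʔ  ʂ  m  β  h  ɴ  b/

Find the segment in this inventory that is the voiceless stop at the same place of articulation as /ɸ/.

/p/

/ɸ/ is a voiceless bilabial fricative.
The voiceless stop at the same place is a voiceless bilabial stop — in this inventory, /p/.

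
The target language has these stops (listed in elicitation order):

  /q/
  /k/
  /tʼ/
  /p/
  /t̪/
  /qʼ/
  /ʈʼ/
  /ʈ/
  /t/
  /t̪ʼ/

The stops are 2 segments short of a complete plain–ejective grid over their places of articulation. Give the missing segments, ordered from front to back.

/pʼ/, /kʼ/

bilabial: plain /p/, ejective —.
dental: plain /t̪/, ejective /t̪ʼ/.
alveolar: plain /t/, ejective /tʼ/.
retroflex: plain /ʈ/, ejective /ʈʼ/.
velar: plain /k/, ejective —.
uvular: plain /q/, ejective /qʼ/.
Gaps, from front to back: bilabial lacks ejective (/pʼ/); velar lacks ejective (/kʼ/).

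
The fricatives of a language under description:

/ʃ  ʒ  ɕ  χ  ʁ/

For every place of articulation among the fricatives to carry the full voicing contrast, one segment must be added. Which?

Voiceless: /ʃ/ (postalveolar), /ɕ/ (alveolo-palatal), /χ/ (uvular).
Voiced: /ʒ/ (postalveolar), /ʁ/ (uvular).
The alveolo-palatal row has no voiced member, so the gap is the voiced alveolo-palatal fricative /ʑ/.

/ʑ/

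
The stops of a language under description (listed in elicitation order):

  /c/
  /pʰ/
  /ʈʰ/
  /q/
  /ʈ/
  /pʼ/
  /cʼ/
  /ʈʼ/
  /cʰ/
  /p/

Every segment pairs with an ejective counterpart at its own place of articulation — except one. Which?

Bilabial: /p/ ~ /pʰ/ ~ /pʼ/
Retroflex: /ʈ/ ~ /ʈʰ/ ~ /ʈʼ/
Palatal: /c/ ~ /cʰ/ ~ /cʼ/
Uvular: only /q/ (plain); no ejective partner.
So /q/ is the unpaired segment.

/q/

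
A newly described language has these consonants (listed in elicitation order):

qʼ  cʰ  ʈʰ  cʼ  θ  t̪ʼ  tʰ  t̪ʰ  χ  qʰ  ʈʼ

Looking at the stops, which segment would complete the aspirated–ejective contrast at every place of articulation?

/tʼ/

dental: aspirated /t̪ʰ/, ejective /t̪ʼ/.
alveolar: aspirated /tʰ/, ejective —.
retroflex: aspirated /ʈʰ/, ejective /ʈʼ/.
palatal: aspirated /cʰ/, ejective /cʼ/.
uvular: aspirated /qʰ/, ejective /qʼ/.
The alveolar row has no ejective member, so the gap is the ejective alveolar stop /tʼ/.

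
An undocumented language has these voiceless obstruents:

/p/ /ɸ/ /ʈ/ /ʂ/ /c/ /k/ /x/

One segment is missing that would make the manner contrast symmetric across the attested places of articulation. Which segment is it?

/ç/

place of articulation  stop      fricative
bilabial          p         ɸ       
retroflex         ʈ         ʂ       
palatal           c         —       
velar             k         x       
The palatal row has no fricative member, so the gap is the palatal fricative /ç/.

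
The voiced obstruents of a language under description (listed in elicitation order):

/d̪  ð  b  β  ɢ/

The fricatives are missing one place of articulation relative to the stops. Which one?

place of articulation  stop      fricative
bilabial          b         β       
dental            d̪        ð       
uvular            ɢ         —       
Every place of articulation has a fricative member except uvular, where /ʁ/ would be expected.

uvular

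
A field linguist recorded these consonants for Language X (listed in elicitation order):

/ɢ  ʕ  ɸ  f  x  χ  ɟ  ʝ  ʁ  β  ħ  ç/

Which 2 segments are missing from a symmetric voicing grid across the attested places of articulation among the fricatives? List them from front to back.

Voiceless: /ɸ/ (bilabial), /f/ (labiodental), /ç/ (palatal), /x/ (velar), /χ/ (uvular), /ħ/ (pharyngeal).
Voiced: /β/ (bilabial), /ʝ/ (palatal), /ʁ/ (uvular), /ʕ/ (pharyngeal).
Gaps, from front to back: labiodental lacks voiced (/v/); velar lacks voiced (/ɣ/).

/v/, /ɣ/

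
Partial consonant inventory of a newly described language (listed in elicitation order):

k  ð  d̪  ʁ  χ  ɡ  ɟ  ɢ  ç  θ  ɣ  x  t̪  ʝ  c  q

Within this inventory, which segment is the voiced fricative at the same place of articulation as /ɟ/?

/ɟ/ is a voiced palatal stop.
The voiced fricative at the same place is a voiced palatal fricative — in this inventory, /ʝ/.

/ʝ/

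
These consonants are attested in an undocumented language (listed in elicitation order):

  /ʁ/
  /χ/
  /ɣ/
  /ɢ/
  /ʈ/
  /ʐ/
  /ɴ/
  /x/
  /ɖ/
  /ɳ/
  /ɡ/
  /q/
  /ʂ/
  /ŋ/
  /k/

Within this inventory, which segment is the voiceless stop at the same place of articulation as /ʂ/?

/ʂ/ is a voiceless retroflex fricative.
The voiceless stop at the same place is a voiceless retroflex stop — in this inventory, /ʈ/.

/ʈ/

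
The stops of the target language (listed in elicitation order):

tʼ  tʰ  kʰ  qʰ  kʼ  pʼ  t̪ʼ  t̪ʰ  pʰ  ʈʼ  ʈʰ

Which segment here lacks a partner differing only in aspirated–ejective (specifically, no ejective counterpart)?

Bilabial: /pʰ/ ~ /pʼ/
Dental: /t̪ʰ/ ~ /t̪ʼ/
Alveolar: /tʰ/ ~ /tʼ/
Retroflex: /ʈʰ/ ~ /ʈʼ/
Velar: /kʰ/ ~ /kʼ/
Uvular: only /qʰ/ (aspirated); no ejective partner.
So /qʰ/ is the unpaired segment.

/qʰ/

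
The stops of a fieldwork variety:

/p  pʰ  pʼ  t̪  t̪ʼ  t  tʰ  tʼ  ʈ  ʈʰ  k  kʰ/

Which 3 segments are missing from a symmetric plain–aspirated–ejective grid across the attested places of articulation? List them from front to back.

place of articulation  plain     aspirated  ejective
bilabial          p         pʰ        pʼ      
dental            t̪        —         t̪ʼ     
alveolar          t         tʰ        tʼ      
retroflex         ʈ         ʈʰ        —       
velar             k         kʰ        —       
Gaps, from front to back: dental lacks aspirated (/t̪ʰ/); retroflex lacks ejective (/ʈʼ/); velar lacks ejective (/kʼ/).

/t̪ʰ/, /ʈʼ/, /kʼ/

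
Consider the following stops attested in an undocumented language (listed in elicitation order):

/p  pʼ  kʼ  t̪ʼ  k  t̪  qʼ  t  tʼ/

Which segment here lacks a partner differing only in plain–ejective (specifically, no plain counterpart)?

Bilabial: /p/ ~ /pʼ/
Dental: /t̪/ ~ /t̪ʼ/
Alveolar: /t/ ~ /tʼ/
Velar: /k/ ~ /kʼ/
Uvular: only /qʼ/ (ejective); no plain partner.
So /qʼ/ is the unpaired segment.

/qʼ/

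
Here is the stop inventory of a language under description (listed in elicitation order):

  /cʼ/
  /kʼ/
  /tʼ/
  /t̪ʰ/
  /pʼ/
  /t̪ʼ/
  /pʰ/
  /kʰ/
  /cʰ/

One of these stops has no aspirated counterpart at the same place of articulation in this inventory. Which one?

Bilabial: /pʰ/ ~ /pʼ/
Dental: /t̪ʰ/ ~ /t̪ʼ/
Palatal: /cʰ/ ~ /cʼ/
Velar: /kʰ/ ~ /kʼ/
Alveolar: only /tʼ/ (ejective); no aspirated partner.
So /tʼ/ is the unpaired segment.

/tʼ/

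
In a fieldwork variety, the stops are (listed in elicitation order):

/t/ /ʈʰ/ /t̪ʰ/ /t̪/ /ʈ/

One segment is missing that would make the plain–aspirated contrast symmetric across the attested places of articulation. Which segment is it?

dental: plain /t̪/, aspirated /t̪ʰ/.
alveolar: plain /t/, aspirated —.
retroflex: plain /ʈ/, aspirated /ʈʰ/.
The alveolar row has no aspirated member, so the gap is the aspirated alveolar stop /tʰ/.

/tʰ/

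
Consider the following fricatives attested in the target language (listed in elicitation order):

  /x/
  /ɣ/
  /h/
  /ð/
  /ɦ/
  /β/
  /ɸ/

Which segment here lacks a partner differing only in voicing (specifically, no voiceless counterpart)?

Bilabial: /ɸ/ ~ /β/
Velar: /x/ ~ /ɣ/
Glottal: /h/ ~ /ɦ/
Dental: only /ð/ (voiced); no voiceless partner.
So /ð/ is the unpaired segment.

/ð/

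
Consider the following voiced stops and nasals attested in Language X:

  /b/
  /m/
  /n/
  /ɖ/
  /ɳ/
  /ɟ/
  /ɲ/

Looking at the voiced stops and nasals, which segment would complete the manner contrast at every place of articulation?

Oral stop: /b/ (bilabial), /ɖ/ (retroflex), /ɟ/ (palatal).
Nasal: /m/ (bilabial), /n/ (alveolar), /ɳ/ (retroflex), /ɲ/ (palatal).
The alveolar row has no oral stop member, so the gap is the alveolar oral stop /d/.

/d/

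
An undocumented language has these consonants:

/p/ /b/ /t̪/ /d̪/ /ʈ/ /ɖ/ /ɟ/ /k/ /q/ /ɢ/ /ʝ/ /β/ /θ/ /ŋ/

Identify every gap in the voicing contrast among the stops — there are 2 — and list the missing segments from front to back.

bilabial: voiceless /p/, voiced /b/.
dental: voiceless /t̪/, voiced /d̪/.
retroflex: voiceless /ʈ/, voiced /ɖ/.
palatal: voiceless —, voiced /ɟ/.
velar: voiceless /k/, voiced —.
uvular: voiceless /q/, voiced /ɢ/.
Gaps, from front to back: palatal lacks voiceless (/c/); velar lacks voiced (/ɡ/).

/c/, /ɡ/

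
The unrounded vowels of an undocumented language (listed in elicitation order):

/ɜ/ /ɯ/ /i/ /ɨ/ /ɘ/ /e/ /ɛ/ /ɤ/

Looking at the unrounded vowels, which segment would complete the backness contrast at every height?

Front: /i/ (high), /e/ (high-mid), /ɛ/ (low-mid).
Central: /ɨ/ (high), /ɘ/ (high-mid), /ɜ/ (low-mid).
Back: /ɯ/ (high), /ɤ/ (high-mid).
The low-mid row has no back member, so the gap is the low-mid back unrounded vowel /ʌ/.

/ʌ/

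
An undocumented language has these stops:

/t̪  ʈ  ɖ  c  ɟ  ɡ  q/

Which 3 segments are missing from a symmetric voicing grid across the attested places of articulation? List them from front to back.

/d̪/, /k/, /ɢ/

Voiceless: /t̪/ (dental), /ʈ/ (retroflex), /c/ (palatal), /q/ (uvular).
Voiced: /ɖ/ (retroflex), /ɟ/ (palatal), /ɡ/ (velar).
Gaps, from front to back: dental lacks voiced (/d̪/); velar lacks voiceless (/k/); uvular lacks voiced (/ɢ/).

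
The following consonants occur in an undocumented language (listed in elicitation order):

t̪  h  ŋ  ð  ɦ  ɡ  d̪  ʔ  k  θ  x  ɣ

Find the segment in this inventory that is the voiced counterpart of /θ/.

/θ/ is a voiceless dental fricative.
The voiced counterpart is a voiced dental fricative — in this inventory, /ð/.

/ð/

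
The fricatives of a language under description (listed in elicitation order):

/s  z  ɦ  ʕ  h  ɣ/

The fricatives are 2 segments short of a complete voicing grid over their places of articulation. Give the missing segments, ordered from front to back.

/x/, /ħ/

alveolar: voiceless /s/, voiced /z/.
velar: voiceless —, voiced /ɣ/.
pharyngeal: voiceless —, voiced /ʕ/.
glottal: voiceless /h/, voiced /ɦ/.
Gaps, from front to back: velar lacks voiceless (/x/); pharyngeal lacks voiceless (/ħ/).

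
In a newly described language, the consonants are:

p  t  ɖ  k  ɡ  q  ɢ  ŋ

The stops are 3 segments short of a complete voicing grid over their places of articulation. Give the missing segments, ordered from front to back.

Voiceless: /p/ (bilabial), /t/ (alveolar), /k/ (velar), /q/ (uvular).
Voiced: /ɖ/ (retroflex), /ɡ/ (velar), /ɢ/ (uvular).
Gaps, from front to back: bilabial lacks voiced (/b/); alveolar lacks voiced (/d/); retroflex lacks voiceless (/ʈ/).

/b/, /d/, /ʈ/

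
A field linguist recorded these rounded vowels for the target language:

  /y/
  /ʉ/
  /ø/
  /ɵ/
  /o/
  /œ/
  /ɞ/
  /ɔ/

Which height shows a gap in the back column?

high

high: front /y/, central /ʉ/, back —.
high-mid: front /ø/, central /ɵ/, back /o/.
low-mid: front /œ/, central /ɞ/, back /ɔ/.
Every height has a back member except high, where /u/ would be expected.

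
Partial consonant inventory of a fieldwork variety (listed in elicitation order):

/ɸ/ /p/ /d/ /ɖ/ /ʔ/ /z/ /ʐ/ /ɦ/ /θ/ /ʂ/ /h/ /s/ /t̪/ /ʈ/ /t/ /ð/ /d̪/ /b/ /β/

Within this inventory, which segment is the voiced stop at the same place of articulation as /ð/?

/d̪/

/ð/ is a voiced dental fricative.
The voiced stop at the same place is a voiced dental stop — in this inventory, /d̪/.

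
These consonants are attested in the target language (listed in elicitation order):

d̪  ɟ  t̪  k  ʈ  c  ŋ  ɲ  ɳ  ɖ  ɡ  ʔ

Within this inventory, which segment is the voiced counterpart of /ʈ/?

/ɖ/

/ʈ/ is a voiceless retroflex stop.
The voiced counterpart is a voiced retroflex stop — in this inventory, /ɖ/.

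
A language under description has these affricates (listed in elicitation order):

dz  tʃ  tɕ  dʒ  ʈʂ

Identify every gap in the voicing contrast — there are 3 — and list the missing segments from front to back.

/ts/, /ɖʐ/, /dʑ/

alveolar: voiceless —, voiced /dz/.
postalveolar: voiceless /tʃ/, voiced /dʒ/.
retroflex: voiceless /ʈʂ/, voiced —.
alveolo-palatal: voiceless /tɕ/, voiced —.
Gaps, from front to back: alveolar lacks voiceless (/ts/); retroflex lacks voiced (/ɖʐ/); alveolo-palatal lacks voiced (/dʑ/).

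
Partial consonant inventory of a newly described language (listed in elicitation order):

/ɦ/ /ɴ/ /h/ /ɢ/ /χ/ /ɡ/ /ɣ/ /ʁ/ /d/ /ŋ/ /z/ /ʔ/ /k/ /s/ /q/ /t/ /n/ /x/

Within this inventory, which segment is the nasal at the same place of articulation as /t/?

/n/

/t/ is a voiceless alveolar stop.
The nasal at the same place is an alveolar nasal — in this inventory, /n/.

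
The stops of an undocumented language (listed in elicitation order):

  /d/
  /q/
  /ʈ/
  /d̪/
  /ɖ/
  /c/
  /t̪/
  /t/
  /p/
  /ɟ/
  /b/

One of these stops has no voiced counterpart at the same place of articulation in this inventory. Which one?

/q/

Bilabial: /p/ ~ /b/
Dental: /t̪/ ~ /d̪/
Alveolar: /t/ ~ /d/
Retroflex: /ʈ/ ~ /ɖ/
Palatal: /c/ ~ /ɟ/
Uvular: only /q/ (voiceless); no voiced partner.
So /q/ is the unpaired segment.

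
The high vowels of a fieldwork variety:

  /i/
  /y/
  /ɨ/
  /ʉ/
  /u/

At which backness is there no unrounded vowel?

back

backness          unrounded  rounded 
front             i         y       
central           ɨ         ʉ       
back              —         u       
Every backness has an unrounded member except back, where /ɯ/ would be expected.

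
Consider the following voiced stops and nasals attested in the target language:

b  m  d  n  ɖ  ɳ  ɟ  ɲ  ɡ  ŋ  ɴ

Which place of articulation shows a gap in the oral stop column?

uvular

Oral stop: /b/ (bilabial), /d/ (alveolar), /ɖ/ (retroflex), /ɟ/ (palatal), /ɡ/ (velar).
Nasal: /m/ (bilabial), /n/ (alveolar), /ɳ/ (retroflex), /ɲ/ (palatal), /ŋ/ (velar), /ɴ/ (uvular).
Every place of articulation has an oral stop member except uvular, where /ɢ/ would be expected.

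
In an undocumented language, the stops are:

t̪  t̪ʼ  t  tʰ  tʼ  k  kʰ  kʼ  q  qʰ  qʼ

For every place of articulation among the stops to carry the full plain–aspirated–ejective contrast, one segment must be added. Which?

/t̪ʰ/

Plain: /t̪/ (dental), /t/ (alveolar), /k/ (velar), /q/ (uvular).
Aspirated: /tʰ/ (alveolar), /kʰ/ (velar), /qʰ/ (uvular).
Ejective: /t̪ʼ/ (dental), /tʼ/ (alveolar), /kʼ/ (velar), /qʼ/ (uvular).
The dental row has no aspirated member, so the gap is the aspirated dental stop /t̪ʰ/.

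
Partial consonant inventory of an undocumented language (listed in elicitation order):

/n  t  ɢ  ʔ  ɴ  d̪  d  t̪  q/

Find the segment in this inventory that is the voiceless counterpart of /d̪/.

/t̪/

/d̪/ is a voiced dental stop.
The voiceless counterpart is a voiceless dental stop — in this inventory, /t̪/.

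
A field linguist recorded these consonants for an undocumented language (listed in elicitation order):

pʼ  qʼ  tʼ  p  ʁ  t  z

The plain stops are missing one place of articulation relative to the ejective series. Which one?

bilabial: plain /p/, ejective /pʼ/.
alveolar: plain /t/, ejective /tʼ/.
uvular: plain —, ejective /qʼ/.
Every place of articulation has a plain member except uvular, where /q/ would be expected.

uvular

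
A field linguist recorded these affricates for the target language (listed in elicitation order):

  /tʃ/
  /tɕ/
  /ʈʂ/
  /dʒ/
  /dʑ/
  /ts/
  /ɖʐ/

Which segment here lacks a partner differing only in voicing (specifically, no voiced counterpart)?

Postalveolar: /tʃ/ ~ /dʒ/
Retroflex: /ʈʂ/ ~ /ɖʐ/
Alveolo-palatal: /tɕ/ ~ /dʑ/
Alveolar: only /ts/ (voiceless); no voiced partner.
So /ts/ is the unpaired segment.

/ts/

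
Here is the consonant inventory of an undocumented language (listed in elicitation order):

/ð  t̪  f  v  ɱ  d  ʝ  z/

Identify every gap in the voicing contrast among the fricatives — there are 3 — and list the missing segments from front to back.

place of articulation  voiceless  voiced  
labiodental       f         v       
dental            —         ð       
alveolar          —         z       
palatal           —         ʝ       
Gaps, from front to back: dental lacks voiceless (/θ/); alveolar lacks voiceless (/s/); palatal lacks voiceless (/ç/).

/θ/, /s/, /ç/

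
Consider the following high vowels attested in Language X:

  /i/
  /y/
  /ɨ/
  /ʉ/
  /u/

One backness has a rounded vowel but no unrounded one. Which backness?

back

Unrounded: /i/ (front), /ɨ/ (central).
Rounded: /y/ (front), /ʉ/ (central), /u/ (back).
Every backness has an unrounded member except back, where /ɯ/ would be expected.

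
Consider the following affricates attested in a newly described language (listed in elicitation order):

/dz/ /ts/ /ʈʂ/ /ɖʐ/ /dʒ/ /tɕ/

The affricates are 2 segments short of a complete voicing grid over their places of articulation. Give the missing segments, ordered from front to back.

/tʃ/, /dʑ/

Voiceless: /ts/ (alveolar), /ʈʂ/ (retroflex), /tɕ/ (alveolo-palatal).
Voiced: /dz/ (alveolar), /dʒ/ (postalveolar), /ɖʐ/ (retroflex).
Gaps, from front to back: postalveolar lacks voiceless (/tʃ/); alveolo-palatal lacks voiced (/dʑ/).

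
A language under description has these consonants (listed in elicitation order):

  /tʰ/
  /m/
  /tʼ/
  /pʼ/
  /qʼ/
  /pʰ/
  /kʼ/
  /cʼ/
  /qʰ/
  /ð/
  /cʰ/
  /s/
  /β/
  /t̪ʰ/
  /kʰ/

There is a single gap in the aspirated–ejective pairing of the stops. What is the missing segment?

/t̪ʼ/

place of articulation  aspirated  ejective
bilabial          pʰ        pʼ      
dental            t̪ʰ       —       
alveolar          tʰ        tʼ      
palatal           cʰ        cʼ      
velar             kʰ        kʼ      
uvular            qʰ        qʼ      
The dental row has no ejective member, so the gap is the ejective dental stop /t̪ʼ/.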